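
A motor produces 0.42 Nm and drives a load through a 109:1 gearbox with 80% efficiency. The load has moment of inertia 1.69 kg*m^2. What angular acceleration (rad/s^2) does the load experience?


tau_out = tau_motor * N * eta
= 0.42 * 109 * 0.8 = 36.624 Nm
alpha = tau_out / I = 36.624 / 1.69
= 21.671 rad/s^2


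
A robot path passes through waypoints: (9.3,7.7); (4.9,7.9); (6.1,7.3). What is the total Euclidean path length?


Segment lengths:
  seg1 = sqrt((-4.4)^2 + (0.2)^2) = 4.4045
  seg2 = sqrt((1.2)^2 + (-0.6)^2) = 1.3416
Total = 5.7462


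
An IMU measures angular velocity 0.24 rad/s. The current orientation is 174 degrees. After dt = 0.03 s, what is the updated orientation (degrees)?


delta_theta = w * dt = 0.24 * 0.03 = 0.0072 rad
= 0.4125 deg
theta_new = 174 + 0.4125 = 174.4125 deg


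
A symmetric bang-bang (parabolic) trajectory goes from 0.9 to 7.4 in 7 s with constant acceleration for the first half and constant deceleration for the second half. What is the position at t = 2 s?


Symmetric rest-to-rest: each phase covers (pf-p0)/2 in time T/2. 0.5*a*(T/2)^2 = (pf-p0)/2 => a = 4*(pf-p0)/T^2
a = 4*(7.4-0.9)/7^2 = 0.5306
t = 2 is in the acceleration phase (t <= T/2).
p = p0 + 0.5*a*t^2 = 0.9 + 0.5*0.5306*2^2
= 1.9612


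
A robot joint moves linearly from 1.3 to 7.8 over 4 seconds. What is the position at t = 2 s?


s = t/T = 2/4 = 0.5
p(t) = p0 + (pf-p0)*s
= 1.3 + (7.8 - 1.3) * 0.5
= 4.55


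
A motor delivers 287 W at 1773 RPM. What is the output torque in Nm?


omega = 1773 * 2*pi/60 = 185.6681 rad/s
tau = P / omega = 287 / 185.6681
= 1.5458 Nm


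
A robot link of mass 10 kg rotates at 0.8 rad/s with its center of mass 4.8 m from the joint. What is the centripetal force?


F = m * omega^2 * r
= 10 * 0.8^2 * 4.8
= 10 * 0.64 * 4.8
= 30.72 N


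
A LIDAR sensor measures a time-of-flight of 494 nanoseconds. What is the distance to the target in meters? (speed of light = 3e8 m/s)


tof = 494 ns = 4.94e-07 s
dist = c * tof / 2
= 3e8 * 4.94e-07 / 2
= 74.1 m


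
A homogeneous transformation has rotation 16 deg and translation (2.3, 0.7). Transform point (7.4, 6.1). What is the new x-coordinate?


x' = cos(theta)*px - sin(theta)*py + tx
= 0.9613*7.4 - 0.2756*6.1 + 2.3
= 7.7319


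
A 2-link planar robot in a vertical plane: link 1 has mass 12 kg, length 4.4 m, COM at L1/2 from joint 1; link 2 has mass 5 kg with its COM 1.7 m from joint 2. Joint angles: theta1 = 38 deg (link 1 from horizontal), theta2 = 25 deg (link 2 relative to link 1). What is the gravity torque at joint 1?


Horizontal distance from joint 1 to link-1 COM:
  x_c1 = (L1/2)*cos(t1) = 2.2 * 0.788 = 1.7336 m
Horizontal distance from joint 1 to link-2 COM:
  x_c2 = L1*cos(t1) + Lc2*cos(t1+t2)
       = 4.4*0.788 + 1.7*0.454 = 4.239 m
tau1 = m1*g*x_c1 + m2*g*x_c2
     = 12*9.81*1.7336 + 5*9.81*4.239
     = 204.0822 + 207.9245
     = 412.0067 Nm


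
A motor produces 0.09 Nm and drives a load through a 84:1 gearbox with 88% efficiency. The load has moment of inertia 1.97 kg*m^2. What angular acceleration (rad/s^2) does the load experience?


tau_out = tau_motor * N * eta
= 0.09 * 84 * 0.88 = 6.6528 Nm
alpha = tau_out / I = 6.6528 / 1.97
= 3.3771 rad/s^2


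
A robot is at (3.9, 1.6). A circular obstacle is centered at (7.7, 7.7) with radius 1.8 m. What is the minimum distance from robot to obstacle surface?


center_dist = sqrt((3.9-7.7)^2 + (1.6-7.7)^2)
= sqrt(14.44 + 37.21)
= 7.1868
min_dist = center_dist - radius = 7.1868 - 1.8 = 5.3868 m


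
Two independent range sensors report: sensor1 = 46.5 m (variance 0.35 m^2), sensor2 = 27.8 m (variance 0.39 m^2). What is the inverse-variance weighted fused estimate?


w1 = (1/var1) / (1/var1 + 1/var2)
   = 2.8571 / (2.8571 + 2.5641) = 0.527
w2 = 1 - w1 = 0.473
fused = w1*s1 + w2*s2 = 24.5068 + 13.1486
= 37.6554 m


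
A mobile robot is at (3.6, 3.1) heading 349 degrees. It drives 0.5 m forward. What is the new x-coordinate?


x_new = x0 + d*cos(theta)
= 3.6 + 0.5*cos(349)
= 3.6 + 0.4908
= 4.0908


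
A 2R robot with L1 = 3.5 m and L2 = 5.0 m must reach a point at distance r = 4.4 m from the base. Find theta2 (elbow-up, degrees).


cos(theta2) = (r^2 - L1^2 - L2^2) / (2*L1*L2)
cos(theta2) = (19.36 - 12.25 - 25.0) / 35.0
cos(theta2) = -0.511143
theta2 = 120.74 degrees


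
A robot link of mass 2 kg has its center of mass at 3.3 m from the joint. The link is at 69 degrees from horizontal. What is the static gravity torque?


tau = m*g*L*cos(angle)
= 2 * 9.81 * 3.3 * cos(69 deg)
= 2 * 9.81 * 3.3 * 0.3584
= 23.2029 Nm


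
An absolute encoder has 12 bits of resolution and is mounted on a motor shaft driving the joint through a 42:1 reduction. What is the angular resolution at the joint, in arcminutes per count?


counts = 2^12 = 4096
effective counts at joint = 4096 * 42 = 172032
resolution = 360*60 / 172032
= 0.1256 arcmin/count


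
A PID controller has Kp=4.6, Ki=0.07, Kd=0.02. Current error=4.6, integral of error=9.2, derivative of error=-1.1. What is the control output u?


u = Kp*e + Ki*int(e) + Kd*de/dt
= 4.6*4.6 + 0.07*9.2 + 0.02*(-1.1)
= 21.16 + 0.644 + -0.022
= 21.782


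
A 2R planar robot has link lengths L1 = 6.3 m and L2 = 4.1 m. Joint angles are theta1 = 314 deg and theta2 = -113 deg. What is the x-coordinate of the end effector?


Convert angles to radians: theta1 = 5.4803, theta2 = -1.9722
x = L1*cos(theta1) + L2*cos(theta1+theta2)
x = 4.3763 + -3.8277
x = 0.5487


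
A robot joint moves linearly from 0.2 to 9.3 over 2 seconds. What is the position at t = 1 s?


s = t/T = 1/2 = 0.5
p(t) = p0 + (pf-p0)*s
= 0.2 + (9.3 - 0.2) * 0.5
= 4.75


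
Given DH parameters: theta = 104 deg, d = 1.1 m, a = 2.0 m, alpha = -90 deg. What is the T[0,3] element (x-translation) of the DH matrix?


T[0,3] = a * cos(theta)
= 2.0 * cos(104 deg)
= 2.0 * -0.2419
= -0.4838


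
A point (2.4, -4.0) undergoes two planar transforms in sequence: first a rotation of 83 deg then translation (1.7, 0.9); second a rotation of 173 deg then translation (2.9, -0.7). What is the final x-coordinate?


After transform 1:
x1 = cos(83)*2.4 - sin(83)*-4.0 + 1.7 = 5.9627
y1 = sin(83)*2.4 + cos(83)*-4.0 + 0.9 = 2.7946
After transform 2:
x2 = cos(173)*5.9627 - sin(173)*2.7946 + 2.9
= -3.3588


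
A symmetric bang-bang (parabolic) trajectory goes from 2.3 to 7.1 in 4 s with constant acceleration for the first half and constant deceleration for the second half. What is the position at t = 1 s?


Symmetric rest-to-rest: each phase covers (pf-p0)/2 in time T/2. 0.5*a*(T/2)^2 = (pf-p0)/2 => a = 4*(pf-p0)/T^2
a = 4*(7.1-2.3)/4^2 = 1.2
t = 1 is in the acceleration phase (t <= T/2).
p = p0 + 0.5*a*t^2 = 2.3 + 0.5*1.2*1^2
= 2.9


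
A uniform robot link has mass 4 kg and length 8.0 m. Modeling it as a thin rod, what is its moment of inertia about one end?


I = (1/3) * m * L^2
= (1/3) * 4 * 8.0^2
= 0.333333 * 4 * 64.0
= 85.3333 kg*m^2


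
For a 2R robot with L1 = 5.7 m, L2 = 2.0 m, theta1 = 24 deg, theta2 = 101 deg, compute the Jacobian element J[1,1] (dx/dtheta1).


J[1,1] = -L1*sin(t1) - L2*sin(t1+t2)
= -5.7*sin(24) - 2.0*sin(125)
= -3.9567


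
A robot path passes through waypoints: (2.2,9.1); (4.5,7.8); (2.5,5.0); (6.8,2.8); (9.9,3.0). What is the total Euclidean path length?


Segment lengths:
  seg1 = sqrt((2.3)^2 + (-1.3)^2) = 2.642
  seg2 = sqrt((-2.0)^2 + (-2.8)^2) = 3.4409
  seg3 = sqrt((4.3)^2 + (-2.2)^2) = 4.8301
  seg4 = sqrt((3.1)^2 + (0.2)^2) = 3.1064
Total = 14.0195


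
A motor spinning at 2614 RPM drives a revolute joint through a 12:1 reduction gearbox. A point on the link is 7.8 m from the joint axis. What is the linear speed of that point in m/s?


omega_motor = 2614 * 2*pi/60 = 273.7374 rad/s
omega_joint = omega_motor / 12 = 22.8115 rad/s
v = omega_joint * r = 22.8115 * 7.8
= 177.9293 m/s


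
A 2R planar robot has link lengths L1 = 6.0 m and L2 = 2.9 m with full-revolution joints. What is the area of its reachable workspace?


r_max = L1 + L2 = 8.9 m
r_min = |L1 - L2| = 3.1 m
Area = pi*(r_max^2 - r_min^2)
= pi*(79.21 - 9.61)
= pi * 69.6
= 218.6548 m^2


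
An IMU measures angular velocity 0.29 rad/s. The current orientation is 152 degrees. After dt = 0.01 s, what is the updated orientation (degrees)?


delta_theta = w * dt = 0.29 * 0.01 = 0.0029 rad
= 0.1662 deg
theta_new = 152 + 0.1662 = 152.1662 deg


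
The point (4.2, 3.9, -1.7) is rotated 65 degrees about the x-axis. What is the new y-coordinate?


Rotation about x-axis: y' = y*cos(theta) - z*sin(theta)
= 3.9 * 0.4226 - -1.7 * 0.9063
= 3.1889


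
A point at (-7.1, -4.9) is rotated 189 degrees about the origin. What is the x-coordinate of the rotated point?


x' = x*cos(theta) - y*sin(theta)
cos(189 deg) = -0.9877, sin(189 deg) = -0.1564
x' = -7.1 * -0.9877 - -4.9 * -0.1564
= 7.0126 - 0.7665
= 6.2461


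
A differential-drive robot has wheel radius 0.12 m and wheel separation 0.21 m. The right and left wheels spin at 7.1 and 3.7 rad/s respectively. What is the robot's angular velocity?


vR = r*wR = 0.12*7.1 = 0.852 m/s
vL = r*wL = 0.12*3.7 = 0.444 m/s
v = (vR+vL)/2 = 0.648 m/s
omega = (vR-vL)/L = 1.9429 rad/s
angular velocity = 1.9429 rad/s


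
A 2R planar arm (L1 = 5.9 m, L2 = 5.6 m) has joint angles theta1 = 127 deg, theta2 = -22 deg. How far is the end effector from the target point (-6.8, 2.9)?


End effector via forward kinematics:
x = L1*cos(t1) + L2*cos(t1+t2) = -5.0001
y = L1*sin(t1) + L2*sin(t1+t2) = 10.1211
Distance to target:
d = sqrt((-6.8 - -5.0001)^2 + (2.9 - 10.1211)^2)
= sqrt(3.2397 + 52.1448)
= 7.4421 m


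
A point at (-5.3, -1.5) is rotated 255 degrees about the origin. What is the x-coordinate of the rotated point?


x' = x*cos(theta) - y*sin(theta)
cos(255 deg) = -0.2588, sin(255 deg) = -0.9659
x' = -5.3 * -0.2588 - -1.5 * -0.9659
= 1.3717 - 1.4489
= -0.0771


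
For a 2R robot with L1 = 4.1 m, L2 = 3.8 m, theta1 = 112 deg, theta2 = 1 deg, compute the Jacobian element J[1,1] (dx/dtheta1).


J[1,1] = -L1*sin(t1) - L2*sin(t1+t2)
= -4.1*sin(112) - 3.8*sin(113)
= -7.2994


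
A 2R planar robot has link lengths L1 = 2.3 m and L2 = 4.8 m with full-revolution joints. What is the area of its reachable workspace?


r_max = L1 + L2 = 7.1 m
r_min = |L1 - L2| = 2.5 m
Area = pi*(r_max^2 - r_min^2)
= pi*(50.41 - 6.25)
= pi * 44.16
= 138.7327 m^2


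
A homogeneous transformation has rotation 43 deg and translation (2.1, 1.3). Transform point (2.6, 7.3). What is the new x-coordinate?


x' = cos(theta)*px - sin(theta)*py + tx
= 0.7314*2.6 - 0.682*7.3 + 2.1
= -0.9771


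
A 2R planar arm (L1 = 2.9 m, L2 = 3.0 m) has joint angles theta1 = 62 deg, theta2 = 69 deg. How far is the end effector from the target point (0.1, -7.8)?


End effector via forward kinematics:
x = L1*cos(t1) + L2*cos(t1+t2) = -0.6067
y = L1*sin(t1) + L2*sin(t1+t2) = 4.8247
Distance to target:
d = sqrt((0.1 - -0.6067)^2 + (-7.8 - 4.8247)^2)
= sqrt(0.4994 + 159.3825)
= 12.6444 m


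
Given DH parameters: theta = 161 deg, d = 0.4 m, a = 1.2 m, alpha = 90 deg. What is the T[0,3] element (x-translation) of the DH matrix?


T[0,3] = a * cos(theta)
= 1.2 * cos(161 deg)
= 1.2 * -0.9455
= -1.1346


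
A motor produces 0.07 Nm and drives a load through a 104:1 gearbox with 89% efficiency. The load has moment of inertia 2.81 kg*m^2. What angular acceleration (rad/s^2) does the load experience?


tau_out = tau_motor * N * eta
= 0.07 * 104 * 0.89 = 6.4792 Nm
alpha = tau_out / I = 6.4792 / 2.81
= 2.3058 rad/s^2


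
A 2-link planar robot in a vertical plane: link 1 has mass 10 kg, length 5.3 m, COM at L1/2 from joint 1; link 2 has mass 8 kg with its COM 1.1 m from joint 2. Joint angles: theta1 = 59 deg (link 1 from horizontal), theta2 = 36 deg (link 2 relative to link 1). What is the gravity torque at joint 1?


Horizontal distance from joint 1 to link-1 COM:
  x_c1 = (L1/2)*cos(t1) = 2.65 * 0.515 = 1.3649 m
Horizontal distance from joint 1 to link-2 COM:
  x_c2 = L1*cos(t1) + Lc2*cos(t1+t2)
       = 5.3*0.515 + 1.1*-0.0872 = 2.6338 m
tau1 = m1*g*x_c1 + m2*g*x_c2
     = 10*9.81*1.3649 + 8*9.81*2.6338
     = 133.8919 + 206.703
     = 340.5949 Nm


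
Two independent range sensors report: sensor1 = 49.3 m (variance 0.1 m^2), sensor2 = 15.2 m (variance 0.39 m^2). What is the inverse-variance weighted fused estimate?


w1 = (1/var1) / (1/var1 + 1/var2)
   = 10.0 / (10.0 + 2.5641) = 0.7959
w2 = 1 - w1 = 0.2041
fused = w1*s1 + w2*s2 = 39.2388 + 3.102
= 42.3408 m


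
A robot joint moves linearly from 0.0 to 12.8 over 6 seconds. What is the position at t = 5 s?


s = t/T = 5/6 = 0.8333
p(t) = p0 + (pf-p0)*s
= 0.0 + (12.8 - 0.0) * 0.8333
= 10.6667


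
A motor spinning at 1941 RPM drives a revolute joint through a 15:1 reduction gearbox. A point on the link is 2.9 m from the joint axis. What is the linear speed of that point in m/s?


omega_motor = 1941 * 2*pi/60 = 203.261 rad/s
omega_joint = omega_motor / 15 = 13.5507 rad/s
v = omega_joint * r = 13.5507 * 2.9
= 39.2971 m/s


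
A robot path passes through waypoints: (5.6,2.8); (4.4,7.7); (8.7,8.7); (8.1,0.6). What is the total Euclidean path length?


Segment lengths:
  seg1 = sqrt((-1.2)^2 + (4.9)^2) = 5.0448
  seg2 = sqrt((4.3)^2 + (1.0)^2) = 4.4147
  seg3 = sqrt((-0.6)^2 + (-8.1)^2) = 8.1222
Total = 17.5817


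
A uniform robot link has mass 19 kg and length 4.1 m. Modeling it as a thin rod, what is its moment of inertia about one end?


I = (1/3) * m * L^2
= (1/3) * 19 * 4.1^2
= 0.333333 * 19 * 16.81
= 106.4633 kg*m^2


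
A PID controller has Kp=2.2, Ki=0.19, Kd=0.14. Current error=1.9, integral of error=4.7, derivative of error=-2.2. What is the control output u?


u = Kp*e + Ki*int(e) + Kd*de/dt
= 2.2*1.9 + 0.19*4.7 + 0.14*(-2.2)
= 4.18 + 0.893 + -0.308
= 4.765


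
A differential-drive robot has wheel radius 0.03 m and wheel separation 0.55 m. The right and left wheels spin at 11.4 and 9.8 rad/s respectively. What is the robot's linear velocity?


vR = r*wR = 0.03*11.4 = 0.342 m/s
vL = r*wL = 0.03*9.8 = 0.294 m/s
v = (vR+vL)/2 = 0.318 m/s
omega = (vR-vL)/L = 0.0873 rad/s
linear velocity = 0.318 m/s


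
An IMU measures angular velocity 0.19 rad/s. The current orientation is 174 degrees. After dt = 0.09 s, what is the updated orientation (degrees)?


delta_theta = w * dt = 0.19 * 0.09 = 0.0171 rad
= 0.9798 deg
theta_new = 174 + 0.9798 = 174.9798 deg


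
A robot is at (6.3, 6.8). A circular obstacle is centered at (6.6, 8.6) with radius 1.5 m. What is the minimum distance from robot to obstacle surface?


center_dist = sqrt((6.3-6.6)^2 + (6.8-8.6)^2)
= sqrt(0.09 + 3.24)
= 1.8248
min_dist = center_dist - radius = 1.8248 - 1.5 = 0.3248 m


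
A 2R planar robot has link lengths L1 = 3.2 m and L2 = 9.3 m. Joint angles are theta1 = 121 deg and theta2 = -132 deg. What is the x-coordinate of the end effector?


Convert angles to radians: theta1 = 2.1118, theta2 = -2.3038
x = L1*cos(theta1) + L2*cos(theta1+theta2)
x = -1.6481 + 9.1291
x = 7.481


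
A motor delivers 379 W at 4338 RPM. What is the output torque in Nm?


omega = 4338 * 2*pi/60 = 454.2743 rad/s
tau = P / omega = 379 / 454.2743
= 0.8343 Nm


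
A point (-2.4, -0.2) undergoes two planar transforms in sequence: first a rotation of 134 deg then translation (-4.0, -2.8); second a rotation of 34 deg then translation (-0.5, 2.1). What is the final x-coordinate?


After transform 1:
x1 = cos(134)*-2.4 - sin(134)*-0.2 + -4.0 = -2.189
y1 = sin(134)*-2.4 + cos(134)*-0.2 + -2.8 = -4.3875
After transform 2:
x2 = cos(34)*-2.189 - sin(34)*-4.3875 + -0.5
= 0.1387


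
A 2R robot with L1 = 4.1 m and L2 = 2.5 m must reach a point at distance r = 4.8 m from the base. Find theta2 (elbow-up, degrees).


cos(theta2) = (r^2 - L1^2 - L2^2) / (2*L1*L2)
cos(theta2) = (23.04 - 16.81 - 6.25) / 20.5
cos(theta2) = -0.000976
theta2 = 90.0559 degrees


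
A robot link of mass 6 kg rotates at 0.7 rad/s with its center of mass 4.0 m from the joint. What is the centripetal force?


F = m * omega^2 * r
= 6 * 0.7^2 * 4.0
= 6 * 0.49 * 4.0
= 11.76 N


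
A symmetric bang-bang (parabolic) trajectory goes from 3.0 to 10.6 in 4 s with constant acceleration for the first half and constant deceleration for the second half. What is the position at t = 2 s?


Symmetric rest-to-rest: each phase covers (pf-p0)/2 in time T/2. 0.5*a*(T/2)^2 = (pf-p0)/2 => a = 4*(pf-p0)/T^2
a = 4*(10.6-3.0)/4^2 = 1.9
t = 2 is in the acceleration phase (t <= T/2).
p = p0 + 0.5*a*t^2 = 3.0 + 0.5*1.9*2^2
= 6.8


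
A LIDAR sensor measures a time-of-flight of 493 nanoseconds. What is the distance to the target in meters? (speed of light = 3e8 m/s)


tof = 493 ns = 4.93e-07 s
dist = c * tof / 2
= 3e8 * 4.93e-07 / 2
= 73.95 m


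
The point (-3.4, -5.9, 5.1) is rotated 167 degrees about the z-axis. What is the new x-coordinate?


Rotation about z-axis: x' = x*cos(theta) - y*sin(theta)
= -3.4 * -0.9744 - -5.9 * 0.225
= 4.6401


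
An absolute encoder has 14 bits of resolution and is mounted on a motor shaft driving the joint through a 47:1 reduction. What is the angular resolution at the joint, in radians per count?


counts = 2^14 = 16384
effective counts at joint = 16384 * 47 = 770048
resolution = 2*pi / 770048
= 8.1595e-06 rad/count


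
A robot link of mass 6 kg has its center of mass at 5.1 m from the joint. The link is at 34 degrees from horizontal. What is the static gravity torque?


tau = m*g*L*cos(angle)
= 6 * 9.81 * 5.1 * cos(34 deg)
= 6 * 9.81 * 5.1 * 0.829
= 248.8655 Nm


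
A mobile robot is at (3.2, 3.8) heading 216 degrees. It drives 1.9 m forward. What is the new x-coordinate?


x_new = x0 + d*cos(theta)
= 3.2 + 1.9*cos(216)
= 3.2 + -1.5371
= 1.6629


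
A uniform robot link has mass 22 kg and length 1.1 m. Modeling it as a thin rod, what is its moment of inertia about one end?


I = (1/3) * m * L^2
= (1/3) * 22 * 1.1^2
= 0.333333 * 22 * 1.21
= 8.8733 kg*m^2


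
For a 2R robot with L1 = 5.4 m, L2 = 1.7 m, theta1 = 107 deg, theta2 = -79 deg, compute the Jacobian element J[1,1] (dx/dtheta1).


J[1,1] = -L1*sin(t1) - L2*sin(t1+t2)
= -5.4*sin(107) - 1.7*sin(28)
= -5.9621


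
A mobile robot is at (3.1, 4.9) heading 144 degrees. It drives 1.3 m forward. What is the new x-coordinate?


x_new = x0 + d*cos(theta)
= 3.1 + 1.3*cos(144)
= 3.1 + -1.0517
= 2.0483


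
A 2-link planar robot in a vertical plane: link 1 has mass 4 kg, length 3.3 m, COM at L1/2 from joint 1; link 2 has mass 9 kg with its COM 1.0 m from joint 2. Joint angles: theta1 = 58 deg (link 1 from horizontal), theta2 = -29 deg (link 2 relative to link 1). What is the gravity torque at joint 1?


Horizontal distance from joint 1 to link-1 COM:
  x_c1 = (L1/2)*cos(t1) = 1.65 * 0.5299 = 0.8744 m
Horizontal distance from joint 1 to link-2 COM:
  x_c2 = L1*cos(t1) + Lc2*cos(t1+t2)
       = 3.3*0.5299 + 1.0*0.8746 = 2.6234 m
tau1 = m1*g*x_c1 + m2*g*x_c2
     = 4*9.81*0.8744 + 9*9.81*2.6234
     = 34.3102 + 231.6159
     = 265.926 Nm


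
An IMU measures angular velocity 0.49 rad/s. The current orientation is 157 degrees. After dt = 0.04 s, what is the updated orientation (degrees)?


delta_theta = w * dt = 0.49 * 0.04 = 0.0196 rad
= 1.123 deg
theta_new = 157 + 1.123 = 158.123 deg


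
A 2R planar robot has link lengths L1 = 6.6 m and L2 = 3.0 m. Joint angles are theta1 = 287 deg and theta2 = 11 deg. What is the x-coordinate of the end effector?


Convert angles to radians: theta1 = 5.0091, theta2 = 0.192
x = L1*cos(theta1) + L2*cos(theta1+theta2)
x = 1.9297 + 1.4084
x = 3.3381


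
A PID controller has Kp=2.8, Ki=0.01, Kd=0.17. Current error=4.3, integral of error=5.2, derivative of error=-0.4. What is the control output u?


u = Kp*e + Ki*int(e) + Kd*de/dt
= 2.8*4.3 + 0.01*5.2 + 0.17*(-0.4)
= 12.04 + 0.052 + -0.068
= 12.024


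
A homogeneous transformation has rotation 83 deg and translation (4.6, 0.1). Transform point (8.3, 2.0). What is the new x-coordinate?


x' = cos(theta)*px - sin(theta)*py + tx
= 0.1219*8.3 - 0.9925*2.0 + 4.6
= 3.6264


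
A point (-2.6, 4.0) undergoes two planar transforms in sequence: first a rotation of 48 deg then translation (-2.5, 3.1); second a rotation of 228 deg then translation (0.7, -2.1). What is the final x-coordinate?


After transform 1:
x1 = cos(48)*-2.6 - sin(48)*4.0 + -2.5 = -7.2123
y1 = sin(48)*-2.6 + cos(48)*4.0 + 3.1 = 3.8443
After transform 2:
x2 = cos(228)*-7.2123 - sin(228)*3.8443 + 0.7
= 8.3829


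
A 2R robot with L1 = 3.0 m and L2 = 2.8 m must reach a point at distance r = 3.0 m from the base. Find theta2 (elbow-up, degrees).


cos(theta2) = (r^2 - L1^2 - L2^2) / (2*L1*L2)
cos(theta2) = (9.0 - 9.0 - 7.84) / 16.8
cos(theta2) = -0.466667
theta2 = 117.8181 degrees


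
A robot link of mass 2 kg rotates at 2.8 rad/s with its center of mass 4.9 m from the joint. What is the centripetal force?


F = m * omega^2 * r
= 2 * 2.8^2 * 4.9
= 2 * 7.84 * 4.9
= 76.832 N


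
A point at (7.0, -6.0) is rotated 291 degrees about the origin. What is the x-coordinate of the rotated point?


x' = x*cos(theta) - y*sin(theta)
cos(291 deg) = 0.3584, sin(291 deg) = -0.9336
x' = 7.0 * 0.3584 - -6.0 * -0.9336
= 2.5086 - 5.6015
= -3.0929


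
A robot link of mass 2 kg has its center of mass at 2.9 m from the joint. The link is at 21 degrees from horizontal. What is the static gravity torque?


tau = m*g*L*cos(angle)
= 2 * 9.81 * 2.9 * cos(21 deg)
= 2 * 9.81 * 2.9 * 0.9336
= 53.1189 Nm


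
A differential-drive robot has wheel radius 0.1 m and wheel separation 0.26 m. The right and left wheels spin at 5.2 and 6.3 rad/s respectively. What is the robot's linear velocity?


vR = r*wR = 0.1*5.2 = 0.52 m/s
vL = r*wL = 0.1*6.3 = 0.63 m/s
v = (vR+vL)/2 = 0.575 m/s
omega = (vR-vL)/L = -0.4231 rad/s
linear velocity = 0.575 m/s


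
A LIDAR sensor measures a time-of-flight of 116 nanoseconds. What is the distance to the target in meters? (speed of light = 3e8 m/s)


tof = 116 ns = 1.16e-07 s
dist = c * tof / 2
= 3e8 * 1.16e-07 / 2
= 17.4 m


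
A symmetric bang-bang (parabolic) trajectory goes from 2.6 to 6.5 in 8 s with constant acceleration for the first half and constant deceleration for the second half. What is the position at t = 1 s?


Symmetric rest-to-rest: each phase covers (pf-p0)/2 in time T/2. 0.5*a*(T/2)^2 = (pf-p0)/2 => a = 4*(pf-p0)/T^2
a = 4*(6.5-2.6)/8^2 = 0.2437
t = 1 is in the acceleration phase (t <= T/2).
p = p0 + 0.5*a*t^2 = 2.6 + 0.5*0.2437*1^2
= 2.7219


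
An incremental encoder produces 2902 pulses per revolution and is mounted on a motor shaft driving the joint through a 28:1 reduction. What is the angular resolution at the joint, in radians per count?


counts per rev = 2902
effective counts at joint = 2902 * 28 = 81256
resolution = 2*pi / 81256
= 7.7326e-05 rad/count


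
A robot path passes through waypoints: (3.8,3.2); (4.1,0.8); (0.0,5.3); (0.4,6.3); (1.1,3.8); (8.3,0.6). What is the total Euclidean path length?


Segment lengths:
  seg1 = sqrt((0.3)^2 + (-2.4)^2) = 2.4187
  seg2 = sqrt((-4.1)^2 + (4.5)^2) = 6.0877
  seg3 = sqrt((0.4)^2 + (1.0)^2) = 1.077
  seg4 = sqrt((0.7)^2 + (-2.5)^2) = 2.5962
  seg5 = sqrt((7.2)^2 + (-3.2)^2) = 7.8791
Total = 20.0586


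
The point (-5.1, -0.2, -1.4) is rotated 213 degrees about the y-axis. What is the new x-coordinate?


Rotation about y-axis: x' = x*cos(theta) + z*sin(theta)
= -5.1 * -0.8387 + -1.4 * -0.5446
= 5.0397


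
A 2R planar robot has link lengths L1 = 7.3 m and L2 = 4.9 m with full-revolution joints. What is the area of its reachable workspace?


r_max = L1 + L2 = 12.2 m
r_min = |L1 - L2| = 2.4 m
Area = pi*(r_max^2 - r_min^2)
= pi*(148.84 - 5.76)
= pi * 143.08
= 449.4991 m^2


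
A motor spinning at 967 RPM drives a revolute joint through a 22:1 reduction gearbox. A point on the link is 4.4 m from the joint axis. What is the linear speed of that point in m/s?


omega_motor = 967 * 2*pi/60 = 101.264 rad/s
omega_joint = omega_motor / 22 = 4.6029 rad/s
v = omega_joint * r = 4.6029 * 4.4
= 20.2528 m/s


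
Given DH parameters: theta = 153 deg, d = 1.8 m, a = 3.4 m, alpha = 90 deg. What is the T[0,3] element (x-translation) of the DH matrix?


T[0,3] = a * cos(theta)
= 3.4 * cos(153 deg)
= 3.4 * -0.891
= -3.0294


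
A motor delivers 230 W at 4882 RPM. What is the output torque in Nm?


omega = 4882 * 2*pi/60 = 511.2418 rad/s
tau = P / omega = 230 / 511.2418
= 0.4499 Nm


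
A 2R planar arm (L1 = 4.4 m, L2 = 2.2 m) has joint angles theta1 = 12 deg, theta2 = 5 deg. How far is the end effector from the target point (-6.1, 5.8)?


End effector via forward kinematics:
x = L1*cos(t1) + L2*cos(t1+t2) = 6.4077
y = L1*sin(t1) + L2*sin(t1+t2) = 1.558
Distance to target:
d = sqrt((-6.1 - 6.4077)^2 + (5.8 - 1.558)^2)
= sqrt(156.4431 + 17.9943)
= 13.2075 m


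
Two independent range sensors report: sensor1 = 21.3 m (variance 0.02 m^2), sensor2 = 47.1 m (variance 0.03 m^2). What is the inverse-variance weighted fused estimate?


w1 = (1/var1) / (1/var1 + 1/var2)
   = 50.0 / (50.0 + 33.3333) = 0.6
w2 = 1 - w1 = 0.4
fused = w1*s1 + w2*s2 = 12.78 + 18.84
= 31.62 m


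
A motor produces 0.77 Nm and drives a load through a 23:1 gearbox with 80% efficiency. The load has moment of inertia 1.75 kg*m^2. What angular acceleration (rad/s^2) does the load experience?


tau_out = tau_motor * N * eta
= 0.77 * 23 * 0.8 = 14.168 Nm
alpha = tau_out / I = 14.168 / 1.75
= 8.096 rad/s^2


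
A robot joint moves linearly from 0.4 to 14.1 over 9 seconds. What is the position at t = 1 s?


s = t/T = 1/9 = 0.1111
p(t) = p0 + (pf-p0)*s
= 0.4 + (14.1 - 0.4) * 0.1111
= 1.9222


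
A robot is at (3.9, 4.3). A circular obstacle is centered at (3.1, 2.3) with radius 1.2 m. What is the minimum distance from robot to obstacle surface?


center_dist = sqrt((3.9-3.1)^2 + (4.3-2.3)^2)
= sqrt(0.64 + 4.0)
= 2.1541
min_dist = center_dist - radius = 2.1541 - 1.2 = 0.9541 m


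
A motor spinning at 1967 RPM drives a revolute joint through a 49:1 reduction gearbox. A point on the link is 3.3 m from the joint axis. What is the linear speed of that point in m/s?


omega_motor = 1967 * 2*pi/60 = 205.9838 rad/s
omega_joint = omega_motor / 49 = 4.2038 rad/s
v = omega_joint * r = 4.2038 * 3.3
= 13.8724 m/s


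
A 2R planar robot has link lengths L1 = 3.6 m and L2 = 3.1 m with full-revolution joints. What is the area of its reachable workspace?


r_max = L1 + L2 = 6.7 m
r_min = |L1 - L2| = 0.5 m
Area = pi*(r_max^2 - r_min^2)
= pi*(44.89 - 0.25)
= pi * 44.64
= 140.2407 m^2


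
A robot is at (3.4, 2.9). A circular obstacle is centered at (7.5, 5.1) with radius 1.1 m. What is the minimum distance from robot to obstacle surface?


center_dist = sqrt((3.4-7.5)^2 + (2.9-5.1)^2)
= sqrt(16.81 + 4.84)
= 4.653
min_dist = center_dist - radius = 4.653 - 1.1 = 3.553 m


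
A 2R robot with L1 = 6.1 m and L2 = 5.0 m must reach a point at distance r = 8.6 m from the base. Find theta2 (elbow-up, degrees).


cos(theta2) = (r^2 - L1^2 - L2^2) / (2*L1*L2)
cos(theta2) = (73.96 - 37.21 - 25.0) / 61.0
cos(theta2) = 0.192623
theta2 = 78.8941 degrees


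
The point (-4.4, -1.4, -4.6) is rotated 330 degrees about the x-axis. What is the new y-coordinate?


Rotation about x-axis: y' = y*cos(theta) - z*sin(theta)
= -1.4 * 0.866 - -4.6 * -0.5
= -3.5124


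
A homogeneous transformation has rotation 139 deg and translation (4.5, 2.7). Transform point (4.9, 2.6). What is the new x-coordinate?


x' = cos(theta)*px - sin(theta)*py + tx
= -0.7547*4.9 - 0.6561*2.6 + 4.5
= -0.9038


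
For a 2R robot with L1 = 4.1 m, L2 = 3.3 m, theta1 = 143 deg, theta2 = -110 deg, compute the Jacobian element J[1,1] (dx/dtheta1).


J[1,1] = -L1*sin(t1) - L2*sin(t1+t2)
= -4.1*sin(143) - 3.3*sin(33)
= -4.2648


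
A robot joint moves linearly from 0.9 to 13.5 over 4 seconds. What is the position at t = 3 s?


s = t/T = 3/4 = 0.75
p(t) = p0 + (pf-p0)*s
= 0.9 + (13.5 - 0.9) * 0.75
= 10.35


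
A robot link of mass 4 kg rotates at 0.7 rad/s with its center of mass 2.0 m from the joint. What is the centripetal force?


F = m * omega^2 * r
= 4 * 0.7^2 * 2.0
= 4 * 0.49 * 2.0
= 3.92 N


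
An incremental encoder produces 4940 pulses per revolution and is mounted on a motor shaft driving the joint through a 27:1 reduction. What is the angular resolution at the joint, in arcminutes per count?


counts per rev = 4940
effective counts at joint = 4940 * 27 = 133380
resolution = 360*60 / 133380
= 0.1619 arcmin/count


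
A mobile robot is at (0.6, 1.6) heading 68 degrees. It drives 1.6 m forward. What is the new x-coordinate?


x_new = x0 + d*cos(theta)
= 0.6 + 1.6*cos(68)
= 0.6 + 0.5994
= 1.1994


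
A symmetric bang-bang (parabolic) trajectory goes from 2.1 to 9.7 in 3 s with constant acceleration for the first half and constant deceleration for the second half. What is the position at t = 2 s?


Symmetric rest-to-rest: each phase covers (pf-p0)/2 in time T/2. 0.5*a*(T/2)^2 = (pf-p0)/2 => a = 4*(pf-p0)/T^2
a = 4*(9.7-2.1)/3^2 = 3.3778
t = 2 is in the deceleration phase (t > T/2).
p = pf - 0.5*a*(T-t)^2 = 9.7 - 0.5*3.3778*1^2
= 8.0111


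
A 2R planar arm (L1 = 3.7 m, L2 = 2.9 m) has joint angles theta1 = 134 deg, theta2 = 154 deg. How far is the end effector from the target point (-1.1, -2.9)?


End effector via forward kinematics:
x = L1*cos(t1) + L2*cos(t1+t2) = -1.6741
y = L1*sin(t1) + L2*sin(t1+t2) = -0.0965
Distance to target:
d = sqrt((-1.1 - -1.6741)^2 + (-2.9 - -0.0965)^2)
= sqrt(0.3296 + 7.8596)
= 2.8617 m


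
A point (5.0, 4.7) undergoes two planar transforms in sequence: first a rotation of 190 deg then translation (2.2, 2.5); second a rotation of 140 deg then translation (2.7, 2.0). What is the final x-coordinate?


After transform 1:
x1 = cos(190)*5.0 - sin(190)*4.7 + 2.2 = -1.9079
y1 = sin(190)*5.0 + cos(190)*4.7 + 2.5 = -2.9968
After transform 2:
x2 = cos(140)*-1.9079 - sin(140)*-2.9968 + 2.7
= 6.0879


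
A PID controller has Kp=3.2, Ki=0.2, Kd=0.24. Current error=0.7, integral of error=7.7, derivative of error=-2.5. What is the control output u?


u = Kp*e + Ki*int(e) + Kd*de/dt
= 3.2*0.7 + 0.2*7.7 + 0.24*(-2.5)
= 2.24 + 1.54 + -0.6
= 3.18


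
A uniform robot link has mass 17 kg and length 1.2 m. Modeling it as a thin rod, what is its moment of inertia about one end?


I = (1/3) * m * L^2
= (1/3) * 17 * 1.2^2
= 0.333333 * 17 * 1.44
= 8.16 kg*m^2


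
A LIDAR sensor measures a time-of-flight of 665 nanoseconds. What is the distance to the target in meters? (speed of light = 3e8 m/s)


tof = 665 ns = 6.65e-07 s
dist = c * tof / 2
= 3e8 * 6.65e-07 / 2
= 99.75 m


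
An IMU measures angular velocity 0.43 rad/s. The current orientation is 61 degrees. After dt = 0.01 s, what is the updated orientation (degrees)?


delta_theta = w * dt = 0.43 * 0.01 = 0.0043 rad
= 0.2464 deg
theta_new = 61 + 0.2464 = 61.2464 deg


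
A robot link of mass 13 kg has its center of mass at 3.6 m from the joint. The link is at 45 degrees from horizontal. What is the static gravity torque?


tau = m*g*L*cos(angle)
= 13 * 9.81 * 3.6 * cos(45 deg)
= 13 * 9.81 * 3.6 * 0.7071
= 324.6384 Nm


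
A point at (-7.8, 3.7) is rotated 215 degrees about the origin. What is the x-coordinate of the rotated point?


x' = x*cos(theta) - y*sin(theta)
cos(215 deg) = -0.8192, sin(215 deg) = -0.5736
x' = -7.8 * -0.8192 - 3.7 * -0.5736
= 6.3894 - -2.1222
= 8.5116


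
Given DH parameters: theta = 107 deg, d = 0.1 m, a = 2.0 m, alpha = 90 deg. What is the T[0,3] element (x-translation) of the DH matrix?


T[0,3] = a * cos(theta)
= 2.0 * cos(107 deg)
= 2.0 * -0.2924
= -0.5847


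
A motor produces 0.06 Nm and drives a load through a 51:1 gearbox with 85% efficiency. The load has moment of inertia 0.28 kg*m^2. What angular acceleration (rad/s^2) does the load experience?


tau_out = tau_motor * N * eta
= 0.06 * 51 * 0.85 = 2.601 Nm
alpha = tau_out / I = 2.601 / 0.28
= 9.2893 rad/s^2


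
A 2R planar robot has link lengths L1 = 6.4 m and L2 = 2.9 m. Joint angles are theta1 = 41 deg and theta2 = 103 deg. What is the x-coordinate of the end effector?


Convert angles to radians: theta1 = 0.7156, theta2 = 1.7977
x = L1*cos(theta1) + L2*cos(theta1+theta2)
x = 4.8301 + -2.3461
x = 2.484


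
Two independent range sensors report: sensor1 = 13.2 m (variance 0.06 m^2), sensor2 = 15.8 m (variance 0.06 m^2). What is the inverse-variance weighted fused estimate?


w1 = (1/var1) / (1/var1 + 1/var2)
   = 16.6667 / (16.6667 + 16.6667) = 0.5
w2 = 1 - w1 = 0.5
fused = w1*s1 + w2*s2 = 6.6 + 7.9
= 14.5 m


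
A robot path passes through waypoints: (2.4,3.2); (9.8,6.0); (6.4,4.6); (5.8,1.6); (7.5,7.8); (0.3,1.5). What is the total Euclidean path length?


Segment lengths:
  seg1 = sqrt((7.4)^2 + (2.8)^2) = 7.912
  seg2 = sqrt((-3.4)^2 + (-1.4)^2) = 3.677
  seg3 = sqrt((-0.6)^2 + (-3.0)^2) = 3.0594
  seg4 = sqrt((1.7)^2 + (6.2)^2) = 6.4288
  seg5 = sqrt((-7.2)^2 + (-6.3)^2) = 9.5671
Total = 30.6444


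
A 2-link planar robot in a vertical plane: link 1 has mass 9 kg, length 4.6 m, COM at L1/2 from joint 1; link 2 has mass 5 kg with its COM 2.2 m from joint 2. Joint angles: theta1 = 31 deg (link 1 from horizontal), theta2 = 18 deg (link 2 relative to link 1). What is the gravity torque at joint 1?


Horizontal distance from joint 1 to link-1 COM:
  x_c1 = (L1/2)*cos(t1) = 2.3 * 0.8572 = 1.9715 m
Horizontal distance from joint 1 to link-2 COM:
  x_c2 = L1*cos(t1) + Lc2*cos(t1+t2)
       = 4.6*0.8572 + 2.2*0.6561 = 5.3863 m
tau1 = m1*g*x_c1 + m2*g*x_c2
     = 9*9.81*1.9715 + 5*9.81*5.3863
     = 174.0624 + 264.198
     = 438.2604 Nm


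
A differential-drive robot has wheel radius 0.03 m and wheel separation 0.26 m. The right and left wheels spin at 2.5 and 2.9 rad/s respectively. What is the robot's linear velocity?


vR = r*wR = 0.03*2.5 = 0.075 m/s
vL = r*wL = 0.03*2.9 = 0.087 m/s
v = (vR+vL)/2 = 0.081 m/s
omega = (vR-vL)/L = -0.0462 rad/s
linear velocity = 0.081 m/s


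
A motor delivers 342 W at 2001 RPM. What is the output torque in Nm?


omega = 2001 * 2*pi/60 = 209.5442 rad/s
tau = P / omega = 342 / 209.5442
= 1.6321 Nm


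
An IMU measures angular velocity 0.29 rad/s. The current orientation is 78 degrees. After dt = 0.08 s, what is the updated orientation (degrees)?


delta_theta = w * dt = 0.29 * 0.08 = 0.0232 rad
= 1.3293 deg
theta_new = 78 + 1.3293 = 79.3293 deg


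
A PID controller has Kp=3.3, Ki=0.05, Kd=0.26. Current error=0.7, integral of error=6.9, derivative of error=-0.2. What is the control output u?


u = Kp*e + Ki*int(e) + Kd*de/dt
= 3.3*0.7 + 0.05*6.9 + 0.26*(-0.2)
= 2.31 + 0.345 + -0.052
= 2.603


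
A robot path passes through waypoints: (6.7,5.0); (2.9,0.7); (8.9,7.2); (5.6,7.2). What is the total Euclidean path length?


Segment lengths:
  seg1 = sqrt((-3.8)^2 + (-4.3)^2) = 5.7385
  seg2 = sqrt((6.0)^2 + (6.5)^2) = 8.8459
  seg3 = sqrt((-3.3)^2 + (0.0)^2) = 3.3
Total = 17.8844


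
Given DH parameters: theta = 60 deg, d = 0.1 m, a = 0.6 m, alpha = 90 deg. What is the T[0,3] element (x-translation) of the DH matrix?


T[0,3] = a * cos(theta)
= 0.6 * cos(60 deg)
= 0.6 * 0.5
= 0.3


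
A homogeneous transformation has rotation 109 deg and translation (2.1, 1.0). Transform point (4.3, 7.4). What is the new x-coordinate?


x' = cos(theta)*px - sin(theta)*py + tx
= -0.3256*4.3 - 0.9455*7.4 + 2.1
= -6.2968


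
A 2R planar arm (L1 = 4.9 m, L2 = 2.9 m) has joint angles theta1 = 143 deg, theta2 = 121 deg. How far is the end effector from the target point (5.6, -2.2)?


End effector via forward kinematics:
x = L1*cos(t1) + L2*cos(t1+t2) = -4.2164
y = L1*sin(t1) + L2*sin(t1+t2) = 0.0648
Distance to target:
d = sqrt((5.6 - -4.2164)^2 + (-2.2 - 0.0648)^2)
= sqrt(96.3626 + 5.1292)
= 10.0743 m


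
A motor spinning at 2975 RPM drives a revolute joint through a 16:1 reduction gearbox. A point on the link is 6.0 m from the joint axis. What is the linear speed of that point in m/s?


omega_motor = 2975 * 2*pi/60 = 311.5413 rad/s
omega_joint = omega_motor / 16 = 19.4713 rad/s
v = omega_joint * r = 19.4713 * 6.0
= 116.828 m/s


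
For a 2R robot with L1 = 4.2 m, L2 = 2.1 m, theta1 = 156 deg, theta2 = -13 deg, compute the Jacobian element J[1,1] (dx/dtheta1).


J[1,1] = -L1*sin(t1) - L2*sin(t1+t2)
= -4.2*sin(156) - 2.1*sin(143)
= -2.9721


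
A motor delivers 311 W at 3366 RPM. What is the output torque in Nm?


omega = 3366 * 2*pi/60 = 352.4867 rad/s
tau = P / omega = 311 / 352.4867
= 0.8823 Nm


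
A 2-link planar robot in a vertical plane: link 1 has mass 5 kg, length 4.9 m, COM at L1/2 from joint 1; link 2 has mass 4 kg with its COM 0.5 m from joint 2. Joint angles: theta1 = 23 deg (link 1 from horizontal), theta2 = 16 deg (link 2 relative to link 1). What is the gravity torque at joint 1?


Horizontal distance from joint 1 to link-1 COM:
  x_c1 = (L1/2)*cos(t1) = 2.45 * 0.9205 = 2.2552 m
Horizontal distance from joint 1 to link-2 COM:
  x_c2 = L1*cos(t1) + Lc2*cos(t1+t2)
       = 4.9*0.9205 + 0.5*0.7771 = 4.899 m
tau1 = m1*g*x_c1 + m2*g*x_c2
     = 5*9.81*2.2552 + 4*9.81*4.899
     = 110.6194 + 192.2386
     = 302.858 Nm


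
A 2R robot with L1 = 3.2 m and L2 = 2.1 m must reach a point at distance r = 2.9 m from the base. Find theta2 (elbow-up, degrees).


cos(theta2) = (r^2 - L1^2 - L2^2) / (2*L1*L2)
cos(theta2) = (8.41 - 10.24 - 4.41) / 13.44
cos(theta2) = -0.464286
theta2 = 117.664 degrees


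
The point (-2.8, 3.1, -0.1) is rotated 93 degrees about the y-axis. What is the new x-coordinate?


Rotation about y-axis: x' = x*cos(theta) + z*sin(theta)
= -2.8 * -0.0523 + -0.1 * 0.9986
= 0.0467


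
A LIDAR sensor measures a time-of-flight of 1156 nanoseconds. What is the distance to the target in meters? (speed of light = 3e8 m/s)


tof = 1156 ns = 1.156e-06 s
dist = c * tof / 2
= 3e8 * 1.156e-06 / 2
= 173.4 m


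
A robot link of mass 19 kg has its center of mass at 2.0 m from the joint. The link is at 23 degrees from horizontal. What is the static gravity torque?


tau = m*g*L*cos(angle)
= 19 * 9.81 * 2.0 * cos(23 deg)
= 19 * 9.81 * 2.0 * 0.9205
= 343.1458 Nm


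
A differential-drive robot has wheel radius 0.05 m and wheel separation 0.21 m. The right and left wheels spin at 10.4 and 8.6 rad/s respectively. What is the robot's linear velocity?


vR = r*wR = 0.05*10.4 = 0.52 m/s
vL = r*wL = 0.05*8.6 = 0.43 m/s
v = (vR+vL)/2 = 0.475 m/s
omega = (vR-vL)/L = 0.4286 rad/s
linear velocity = 0.475 m/s


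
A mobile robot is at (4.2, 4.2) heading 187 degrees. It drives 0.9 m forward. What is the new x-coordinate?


x_new = x0 + d*cos(theta)
= 4.2 + 0.9*cos(187)
= 4.2 + -0.8933
= 3.3067


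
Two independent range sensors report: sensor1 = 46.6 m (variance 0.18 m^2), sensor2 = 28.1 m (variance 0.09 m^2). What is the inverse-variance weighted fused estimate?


w1 = (1/var1) / (1/var1 + 1/var2)
   = 5.5556 / (5.5556 + 11.1111) = 0.3333
w2 = 1 - w1 = 0.6667
fused = w1*s1 + w2*s2 = 15.5333 + 18.7333
= 34.2667 m


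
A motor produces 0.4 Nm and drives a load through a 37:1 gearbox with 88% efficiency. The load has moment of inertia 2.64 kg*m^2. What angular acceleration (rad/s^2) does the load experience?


tau_out = tau_motor * N * eta
= 0.4 * 37 * 0.88 = 13.024 Nm
alpha = tau_out / I = 13.024 / 2.64
= 4.9333 rad/s^2


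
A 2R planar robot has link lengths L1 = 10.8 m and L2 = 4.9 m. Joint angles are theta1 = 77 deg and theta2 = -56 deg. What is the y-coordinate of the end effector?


Convert angles to radians: theta1 = 1.3439, theta2 = -0.9774
y = L1*sin(theta1) + L2*sin(theta1+theta2)
y = 10.5232 + 1.756
y = 12.2792


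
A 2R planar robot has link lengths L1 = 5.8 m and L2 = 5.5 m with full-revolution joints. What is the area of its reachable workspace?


r_max = L1 + L2 = 11.3 m
r_min = |L1 - L2| = 0.3 m
Area = pi*(r_max^2 - r_min^2)
= pi*(127.69 - 0.09)
= pi * 127.6
= 400.8672 m^2
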